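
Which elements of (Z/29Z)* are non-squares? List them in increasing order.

2, 3, 8, 10, 11, 12, 14, 15, 17, 18, 19, 21, 26, 27

Square k = 1,…,14 (k and 29−k give the same square):
1²=1, 2²=4, 3²=9, 4²=16, 5²=25, 6²≡7, 7²≡20, 8²≡6, 9²≡23, 10²≡13, 11²≡5, 12²≡28, 13²≡24, 14²≡22 (mod 29).
The residues are {1, 4, 5, 6, 7, 9, 13, 16, 20, 22, 23, 24, 25, 28}; the non-residues are the remaining 14 nonzero classes.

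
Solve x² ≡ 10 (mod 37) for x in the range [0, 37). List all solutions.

11, 26

37 ≡ 1 (mod 4), so we find a root by search.
Trying successive values, 11² = 121 ≡ 10 (mod 37). The other root is 37 − 11 = 26.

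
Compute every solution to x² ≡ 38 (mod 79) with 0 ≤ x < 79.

14, 65

Since 79 ≡ 3 (mod 4), a square root of 38 is 38^((79+1)/4) = 38^20 mod 79.
Repeated squaring: 38^2≡22, 38^4≡10, 38^8≡21, 38^16≡46 (mod 79).
38^20 = 38^(16+4) ≡ 65 (mod 79).
Check: 65² = 4225 ≡ 38 (mod 79). The two roots are 14 and 65.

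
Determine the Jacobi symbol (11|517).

Reciprocity: 11 ≡ 3 and 517 ≡ 1 (mod 4), so (11/517) = +(517/11).
Reduce top mod 11: now compute (0/11).
Top reduces to 0: gcd > 1, so the symbol is 0.

0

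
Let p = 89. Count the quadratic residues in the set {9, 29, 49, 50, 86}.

(9/89) = +1 → QR.
(29/89) = -1 → non-residue.
(49/89) = +1 → QR.
(50/89) = +1 → QR.
(86/89) = -1 → non-residue.
Total quadratic residues among the 5: 3.

3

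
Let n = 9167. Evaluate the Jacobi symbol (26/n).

-1

Pull out 2: since 9167 ≡ 7 (mod 8), (2/9167) = +1.
Reciprocity: 13 ≡ 1 and 9167 ≡ 3 (mod 4), so (13/9167) = +(9167/13).
Reduce top mod 13: now compute (2/13).
Pull out 2: since 13 ≡ 5 (mod 8), (2/13) = -1.
Reached (1/13) = 1. Collecting the sign flips along the way, the symbol is -1.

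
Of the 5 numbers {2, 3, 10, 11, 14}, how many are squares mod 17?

1

(2/17) = +1 → QR.
(3/17) = -1 → non-residue.
(10/17) = -1 → non-residue.
(11/17) = -1 → non-residue.
(14/17) = -1 → non-residue.
Total quadratic residues among the 5: 1.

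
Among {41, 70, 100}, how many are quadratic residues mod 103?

2

(41/103) = +1 → QR.
(70/103) = -1 → non-residue.
(100/103) = +1 → QR.
Total quadratic residues among the 3: 2.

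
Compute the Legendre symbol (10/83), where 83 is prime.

1

Pull out 2: since 83 ≡ 3 (mod 8), (2/83) = -1.
Reciprocity: 5 ≡ 1 and 83 ≡ 3 (mod 4), so (5/83) = +(83/5).
Reduce top mod 5: now compute (3/5).
Reciprocity: 3 ≡ 3 and 5 ≡ 1 (mod 4), so (3/5) = +(5/3).
Reduce top mod 3: now compute (2/3).
Pull out 2: since 3 ≡ 3 (mod 8), (2/3) = -1.
Reached (1/3) = 1. Collecting the sign flips along the way, the symbol is +1.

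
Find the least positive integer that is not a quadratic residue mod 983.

5

(2/983) = +1, so 2 is a residue.
(3/983) = +1, so 3 is a residue.
(4/983) = +1, so 4 is a residue.
(5/983) = −1, so 5 is the smallest positive non-residue mod 983.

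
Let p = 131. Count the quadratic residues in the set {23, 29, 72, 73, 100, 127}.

1

(23/131) = -1 → non-residue.
(29/131) = -1 → non-residue.
(72/131) = -1 → non-residue.
(73/131) = -1 → non-residue.
(100/131) = +1 → QR.
(127/131) = -1 → non-residue.
Total quadratic residues among the 6: 1.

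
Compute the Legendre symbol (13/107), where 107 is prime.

1

Euler's criterion: (13/107) ≡ 13^53 (mod 107).
13^2 ≡ 62 (mod 107)
13^4 ≡ 99 (mod 107)
13^8 ≡ 64 (mod 107)
13^16 ≡ 30 (mod 107)
13^32 ≡ 44 (mod 107)
13^53 = 13^(32+16+4+1) ≡ 1 (mod 107).
Result is 1, so (13/107) = 1.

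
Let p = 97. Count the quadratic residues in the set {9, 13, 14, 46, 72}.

2

(9/97) = +1 → QR.
(13/97) = -1 → non-residue.
(14/97) = -1 → non-residue.
(46/97) = -1 → non-residue.
(72/97) = +1 → QR.
Total quadratic residues among the 5: 2.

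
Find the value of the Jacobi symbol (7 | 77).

Reciprocity: 7 ≡ 3 and 77 ≡ 1 (mod 4), so (7/77) = +(77/7).
Reduce top mod 7: now compute (0/7).
Top reduces to 0: gcd > 1, so the symbol is 0.

0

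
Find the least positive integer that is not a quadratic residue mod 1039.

3

(2/1039) = +1, so 2 is a residue.
(3/1039) = −1, so 3 is the smallest positive non-residue mod 1039.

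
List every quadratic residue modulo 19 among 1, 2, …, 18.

1, 4, 5, 6, 7, 9, 11, 16, 17

Square k = 1,…,9 (k and 19−k give the same square):
1²=1, 2²=4, 3²=9, 4²=16, 5²≡6, 6²≡17, 7²≡11, 8²≡7, 9²≡5 (mod 19).
So the quadratic residues mod 19 are {1, 4, 5, 6, 7, 9, 11, 16, 17}.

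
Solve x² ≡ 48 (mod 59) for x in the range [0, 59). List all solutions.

Since 59 ≡ 3 (mod 4), a square root of 48 is 48^((59+1)/4) = 48^15 mod 59.
Repeated squaring: 48^2≡3, 48^4≡9, 48^8≡22 (mod 59).
48^15 = 48^(8+4+2+1) ≡ 15 (mod 59).
Check: 15² = 225 ≡ 48 (mod 59). The two roots are 15 and 44.

15, 44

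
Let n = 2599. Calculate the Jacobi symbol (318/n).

1

Pull out 2: since 2599 ≡ 7 (mod 8), (2/2599) = +1.
Reciprocity: 159 ≡ 3 and 2599 ≡ 3 (mod 4), so (159/2599) = −(2599/159).
Reduce top mod 159: now compute (55/159).
Reciprocity: 55 ≡ 3 and 159 ≡ 3 (mod 4), so (55/159) = −(159/55).
Reduce top mod 55: now compute (49/55).
Reciprocity: 49 ≡ 1 and 55 ≡ 3 (mod 4), so (49/55) = +(55/49).
Reduce top mod 49: now compute (6/49).
Pull out 2: since 49 ≡ 1 (mod 8), (2/49) = +1.
Reciprocity: 3 ≡ 3 and 49 ≡ 1 (mod 4), so (3/49) = +(49/3).
Reduce top mod 3: now compute (1/3).
Reached (1/3) = 1. Collecting the sign flips along the way, the symbol is +1.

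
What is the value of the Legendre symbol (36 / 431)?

Euler's criterion: (36/431) ≡ 36^215 (mod 431).
36^2 ≡ 3 (mod 431)
36^4 ≡ 9 (mod 431)
36^8 ≡ 81 (mod 431)
36^16 ≡ 96 (mod 431)
36^32 ≡ 165 (mod 431)
36^64 ≡ 72 (mod 431)
36^128 ≡ 12 (mod 431)
36^215 = 36^(128+64+16+4+2+1) ≡ 1 (mod 431).
Result is 1, so (36/431) = 1.

1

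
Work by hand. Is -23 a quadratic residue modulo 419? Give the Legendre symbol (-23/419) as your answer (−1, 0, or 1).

First reduce: -23 ≡ 396 (mod 419).
Pull out 2^2: since 419 ≡ 3 (mod 8), (2/419) = -1, so (2/419)^2 = +1.
Reciprocity: 99 ≡ 3 and 419 ≡ 3 (mod 4), so (99/419) = −(419/99).
Reduce top mod 99: now compute (23/99).
Reciprocity: 23 ≡ 3 and 99 ≡ 3 (mod 4), so (23/99) = −(99/23).
Reduce top mod 23: now compute (7/23).
Reciprocity: 7 ≡ 3 and 23 ≡ 3 (mod 4), so (7/23) = −(23/7).
Reduce top mod 7: now compute (2/7).
Pull out 2: since 7 ≡ 7 (mod 8), (2/7) = +1.
Reached (1/7) = 1. Collecting the sign flips along the way, the symbol is -1.

-1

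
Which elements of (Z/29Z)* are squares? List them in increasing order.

1, 4, 5, 6, 7, 9, 13, 16, 20, 22, 23, 24, 25, 28

Square k = 1,…,14 (k and 29−k give the same square):
1²=1, 2²=4, 3²=9, 4²=16, 5²=25, 6²≡7, 7²≡20, 8²≡6, 9²≡23, 10²≡13, 11²≡5, 12²≡28, 13²≡24, 14²≡22 (mod 29).
So the quadratic residues mod 29 are {1, 4, 5, 6, 7, 9, 13, 16, 20, 22, 23, 24, 25, 28}.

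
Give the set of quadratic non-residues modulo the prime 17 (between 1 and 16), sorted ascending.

Square k = 1,…,8 (k and 17−k give the same square):
1²=1, 2²=4, 3²=9, 4²=16, 5²≡8, 6²≡2, 7²≡15, 8²≡13 (mod 17).
The residues are {1, 2, 4, 8, 9, 13, 15, 16}; the non-residues are the remaining 8 nonzero classes.

3 5 6 7 10 11 12 14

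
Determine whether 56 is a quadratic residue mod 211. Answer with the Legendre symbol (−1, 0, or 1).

Pull out 2^3: since 211 ≡ 3 (mod 8), (2/211) = -1, so (2/211)^3 = -1.
Reciprocity: 7 ≡ 3 and 211 ≡ 3 (mod 4), so (7/211) = −(211/7).
Reduce top mod 7: now compute (1/7).
Reached (1/7) = 1. Collecting the sign flips along the way, the symbol is +1.

1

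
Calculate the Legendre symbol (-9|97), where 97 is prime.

First reduce: -9 ≡ 88 (mod 97).
Pull out 2^3: since 97 ≡ 1 (mod 8), (2/97) = +1, so (2/97)^3 = +1.
Reciprocity: 11 ≡ 3 and 97 ≡ 1 (mod 4), so (11/97) = +(97/11).
Reduce top mod 11: now compute (9/11).
Reciprocity: 9 ≡ 1 and 11 ≡ 3 (mod 4), so (9/11) = +(11/9).
Reduce top mod 9: now compute (2/9).
Pull out 2: since 9 ≡ 1 (mod 8), (2/9) = +1.
Reached (1/9) = 1. Collecting the sign flips along the way, the symbol is +1.

1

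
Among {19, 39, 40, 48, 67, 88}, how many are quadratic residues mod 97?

2

(19/97) = -1 → non-residue.
(39/97) = -1 → non-residue.
(40/97) = -1 → non-residue.
(48/97) = +1 → QR.
(67/97) = -1 → non-residue.
(88/97) = +1 → QR.
Total quadratic residues among the 6: 2.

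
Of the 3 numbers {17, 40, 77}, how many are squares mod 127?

(17/127) = +1 → QR.
(40/127) = -1 → non-residue.
(77/127) = -1 → non-residue.
Total quadratic residues among the 3: 1.

1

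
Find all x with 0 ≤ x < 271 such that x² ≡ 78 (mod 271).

Since 271 ≡ 3 (mod 4), a square root of 78 is 78^((271+1)/4) = 78^68 mod 271.
Repeated squaring: 78^2≡122, 78^4≡250, 78^8≡170, 78^16≡174, 78^32≡195, 78^64≡85 (mod 271).
78^68 = 78^(64+4) ≡ 112 (mod 271).
Check: 112² = 12544 ≡ 78 (mod 271). The two roots are 112 and 159.

112, 159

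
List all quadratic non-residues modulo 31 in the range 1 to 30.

3 6 11 12 13 15 17 21 22 23 24 26 27 29 30

Square k = 1,…,15 (k and 31−k give the same square):
1²=1, 2²=4, 3²=9, 4²=16, 5²=25, 6²≡5, 7²≡18, 8²≡2, 9²≡19, 10²≡7, 11²≡28, 12²≡20, 13²≡14, 14²≡10, 15²≡8 (mod 31).
The residues are {1, 2, 4, 5, 7, 8, 9, 10, 14, 16, 18, 19, 20, 25, 28}; the non-residues are the remaining 15 nonzero classes.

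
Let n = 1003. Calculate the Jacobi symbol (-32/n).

1

First reduce: -32 ≡ 971 (mod 1003).
Reciprocity: 971 ≡ 3 and 1003 ≡ 3 (mod 4), so (971/1003) = −(1003/971).
Reduce top mod 971: now compute (32/971).
Pull out 2^5: since 971 ≡ 3 (mod 8), (2/971) = -1, so (2/971)^5 = -1.
Reached (1/971) = 1. Collecting the sign flips along the way, the symbol is +1.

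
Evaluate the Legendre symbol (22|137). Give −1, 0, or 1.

1

Pull out 2: since 137 ≡ 1 (mod 8), (2/137) = +1.
Reciprocity: 11 ≡ 3 and 137 ≡ 1 (mod 4), so (11/137) = +(137/11).
Reduce top mod 11: now compute (5/11).
Reciprocity: 5 ≡ 1 and 11 ≡ 3 (mod 4), so (5/11) = +(11/5).
Reduce top mod 5: now compute (1/5).
Reached (1/5) = 1. Collecting the sign flips along the way, the symbol is +1.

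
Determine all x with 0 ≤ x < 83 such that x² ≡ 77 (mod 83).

Since 83 ≡ 3 (mod 4), a square root of 77 is 77^((83+1)/4) = 77^21 mod 83.
Repeated squaring: 77^2≡36, 77^4≡51, 77^8≡28, 77^16≡37 (mod 83).
77^21 = 77^(16+4+1) ≡ 49 (mod 83).
Check: 49² = 2401 ≡ 77 (mod 83). The two roots are 34 and 49.

34, 49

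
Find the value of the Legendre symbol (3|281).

Reciprocity: 3 ≡ 3 and 281 ≡ 1 (mod 4), so (3/281) = +(281/3).
Reduce top mod 3: now compute (2/3).
Pull out 2: since 3 ≡ 3 (mod 8), (2/3) = -1.
Reached (1/3) = 1. Collecting the sign flips along the way, the symbol is -1.

-1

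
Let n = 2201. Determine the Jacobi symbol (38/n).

Pull out 2: since 2201 ≡ 1 (mod 8), (2/2201) = +1.
Reciprocity: 19 ≡ 3 and 2201 ≡ 1 (mod 4), so (19/2201) = +(2201/19).
Reduce top mod 19: now compute (16/19).
Pull out 2^4: since 19 ≡ 3 (mod 8), (2/19) = -1, so (2/19)^4 = +1.
Reached (1/19) = 1. Collecting the sign flips along the way, the symbol is +1.

1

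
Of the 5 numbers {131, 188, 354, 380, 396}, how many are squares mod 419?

(131/419) = +1 → QR.
(188/419) = +1 → QR.
(354/419) = -1 → non-residue.
(380/419) = -1 → non-residue.
(396/419) = -1 → non-residue.
Total quadratic residues among the 5: 2.

2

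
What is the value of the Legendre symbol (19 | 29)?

-1

Reciprocity: 19 ≡ 3 and 29 ≡ 1 (mod 4), so (19/29) = +(29/19).
Reduce top mod 19: now compute (10/19).
Pull out 2: since 19 ≡ 3 (mod 8), (2/19) = -1.
Reciprocity: 5 ≡ 1 and 19 ≡ 3 (mod 4), so (5/19) = +(19/5).
Reduce top mod 5: now compute (4/5).
Pull out 2^2: since 5 ≡ 5 (mod 8), (2/5) = -1, so (2/5)^2 = +1.
Reached (1/5) = 1. Collecting the sign flips along the way, the symbol is -1.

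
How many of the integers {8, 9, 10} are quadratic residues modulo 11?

(8/11) = -1 → non-residue.
(9/11) = +1 → QR.
(10/11) = -1 → non-residue.
Total quadratic residues among the 3: 1.

1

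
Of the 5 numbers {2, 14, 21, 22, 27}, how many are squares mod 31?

2

(2/31) = +1 → QR.
(14/31) = +1 → QR.
(21/31) = -1 → non-residue.
(22/31) = -1 → non-residue.
(27/31) = -1 → non-residue.
Total quadratic residues among the 5: 2.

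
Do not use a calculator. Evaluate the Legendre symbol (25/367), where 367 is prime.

Reciprocity: 25 ≡ 1 and 367 ≡ 3 (mod 4), so (25/367) = +(367/25).
Reduce top mod 25: now compute (17/25).
Reciprocity: 17 ≡ 1 and 25 ≡ 1 (mod 4), so (17/25) = +(25/17).
Reduce top mod 17: now compute (8/17).
Pull out 2^3: since 17 ≡ 1 (mod 8), (2/17) = +1, so (2/17)^3 = +1.
Reached (1/17) = 1. Collecting the sign flips along the way, the symbol is +1.

1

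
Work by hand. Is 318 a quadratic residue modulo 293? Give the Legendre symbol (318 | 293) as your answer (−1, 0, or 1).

1

First reduce: 318 ≡ 25 (mod 293).
Reciprocity: 25 ≡ 1 and 293 ≡ 1 (mod 4), so (25/293) = +(293/25).
Reduce top mod 25: now compute (18/25).
Pull out 2: since 25 ≡ 1 (mod 8), (2/25) = +1.
Reciprocity: 9 ≡ 1 and 25 ≡ 1 (mod 4), so (9/25) = +(25/9).
Reduce top mod 9: now compute (7/9).
Reciprocity: 7 ≡ 3 and 9 ≡ 1 (mod 4), so (7/9) = +(9/7).
Reduce top mod 7: now compute (2/7).
Pull out 2: since 7 ≡ 7 (mod 8), (2/7) = +1.
Reached (1/7) = 1. Collecting the sign flips along the way, the symbol is +1.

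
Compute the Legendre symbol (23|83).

Euler's criterion: (23/83) ≡ 23^41 (mod 83).
23^2 ≡ 31 (mod 83)
23^4 ≡ 48 (mod 83)
23^8 ≡ 63 (mod 83)
23^16 ≡ 68 (mod 83)
23^32 ≡ 59 (mod 83)
23^41 = 23^(32+8+1) ≡ 1 (mod 83).
Result is 1, so (23/83) = 1.

1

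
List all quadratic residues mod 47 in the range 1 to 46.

1,2,3,4,6,7,8,9,12,14,16,17,18,21,24,25,27,28,32,34,36,37,42

Square k = 1,…,23 (k and 47−k give the same square):
1²=1, 2²=4, 3²=9, 4²=16, 5²=25, 6²=36, 7²≡2, 8²≡17, 9²≡34, 10²≡6, 11²≡27, 12²≡3, 13²≡28, 14²≡8, 15²≡37, 16²≡21, 17²≡7, 18²≡42, 19²≡32, 20²≡24, 21²≡18, 22²≡14, 23²≡12 (mod 47).
So the quadratic residues mod 47 are {1, 2, 3, 4, 6, 7, 8, 9, 12, 14, 16, 17, 18, 21, 24, 25, 27, 28, 32, 34, 36, 37, 42}.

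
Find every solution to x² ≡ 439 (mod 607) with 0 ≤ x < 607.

Since 607 ≡ 3 (mod 4), a square root of 439 is 439^((607+1)/4) = 439^152 mod 607.
Repeated squaring: 439^2≡302, 439^4≡154, 439^8≡43, 439^16≡28, 439^32≡177, 439^64≡372, 439^128≡595 (mod 607).
439^152 = 439^(128+16+8) ≡ 120 (mod 607).
Check: 120² = 14400 ≡ 439 (mod 607). The two roots are 120 and 487.

120, 487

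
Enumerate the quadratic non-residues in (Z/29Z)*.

Square k = 1,…,14 (k and 29−k give the same square):
1²=1, 2²=4, 3²=9, 4²=16, 5²=25, 6²≡7, 7²≡20, 8²≡6, 9²≡23, 10²≡13, 11²≡5, 12²≡28, 13²≡24, 14²≡22 (mod 29).
The residues are {1, 4, 5, 6, 7, 9, 13, 16, 20, 22, 23, 24, 25, 28}; the non-residues are the remaining 14 nonzero classes.

2,3,8,10,11,12,14,15,17,18,19,21,26,27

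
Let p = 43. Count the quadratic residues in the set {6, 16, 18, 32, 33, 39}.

(6/43) = +1 → QR.
(16/43) = +1 → QR.
(18/43) = -1 → non-residue.
(32/43) = -1 → non-residue.
(33/43) = -1 → non-residue.
(39/43) = -1 → non-residue.
Total quadratic residues among the 6: 2.

2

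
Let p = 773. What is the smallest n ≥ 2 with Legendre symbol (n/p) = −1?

(2/773) = −1, so 2 is the smallest positive non-residue mod 773.

2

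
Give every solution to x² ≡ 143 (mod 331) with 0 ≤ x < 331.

Since 331 ≡ 3 (mod 4), a square root of 143 is 143^((331+1)/4) = 143^83 mod 331.
Repeated squaring: 143^2≡258, 143^4≡33, 143^8≡96, 143^16≡279, 143^32≡56, 143^64≡157 (mod 331).
143^83 = 143^(64+16+2+1) ≡ 102 (mod 331).
Check: 102² = 10404 ≡ 143 (mod 331). The two roots are 102 and 229.

102, 229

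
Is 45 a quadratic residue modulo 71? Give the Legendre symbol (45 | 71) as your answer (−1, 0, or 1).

Reciprocity: 45 ≡ 1 and 71 ≡ 3 (mod 4), so (45/71) = +(71/45).
Reduce top mod 45: now compute (26/45).
Pull out 2: since 45 ≡ 5 (mod 8), (2/45) = -1.
Reciprocity: 13 ≡ 1 and 45 ≡ 1 (mod 4), so (13/45) = +(45/13).
Reduce top mod 13: now compute (6/13).
Pull out 2: since 13 ≡ 5 (mod 8), (2/13) = -1.
Reciprocity: 3 ≡ 3 and 13 ≡ 1 (mod 4), so (3/13) = +(13/3).
Reduce top mod 3: now compute (1/3).
Reached (1/3) = 1. Collecting the sign flips along the way, the symbol is +1.

1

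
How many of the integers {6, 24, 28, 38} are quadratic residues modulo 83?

2

(6/83) = -1 → non-residue.
(24/83) = -1 → non-residue.
(28/83) = +1 → QR.
(38/83) = +1 → QR.
Total quadratic residues among the 4: 2.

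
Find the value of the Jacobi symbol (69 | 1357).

0

Reciprocity: 69 ≡ 1 and 1357 ≡ 1 (mod 4), so (69/1357) = +(1357/69).
Reduce top mod 69: now compute (46/69).
Pull out 2: since 69 ≡ 5 (mod 8), (2/69) = -1.
Reciprocity: 23 ≡ 3 and 69 ≡ 1 (mod 4), so (23/69) = +(69/23).
Reduce top mod 23: now compute (0/23).
Top reduces to 0: gcd > 1, so the symbol is 0.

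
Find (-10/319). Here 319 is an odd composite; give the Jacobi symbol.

First reduce: -10 ≡ 309 (mod 319).
Reciprocity: 309 ≡ 1 and 319 ≡ 3 (mod 4), so (309/319) = +(319/309).
Reduce top mod 309: now compute (10/309).
Pull out 2: since 309 ≡ 5 (mod 8), (2/309) = -1.
Reciprocity: 5 ≡ 1 and 309 ≡ 1 (mod 4), so (5/309) = +(309/5).
Reduce top mod 5: now compute (4/5).
Pull out 2^2: since 5 ≡ 5 (mod 8), (2/5) = -1, so (2/5)^2 = +1.
Reached (1/5) = 1. Collecting the sign flips along the way, the symbol is -1.

-1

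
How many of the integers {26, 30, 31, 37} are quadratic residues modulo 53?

1

(26/53) = -1 → non-residue.
(30/53) = -1 → non-residue.
(31/53) = -1 → non-residue.
(37/53) = +1 → QR.
Total quadratic residues among the 4: 1.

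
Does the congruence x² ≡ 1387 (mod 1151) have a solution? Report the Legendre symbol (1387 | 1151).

First reduce: 1387 ≡ 236 (mod 1151).
Pull out 2^2: since 1151 ≡ 7 (mod 8), (2/1151) = +1, so (2/1151)^2 = +1.
Reciprocity: 59 ≡ 3 and 1151 ≡ 3 (mod 4), so (59/1151) = −(1151/59).
Reduce top mod 59: now compute (30/59).
Pull out 2: since 59 ≡ 3 (mod 8), (2/59) = -1.
Reciprocity: 15 ≡ 3 and 59 ≡ 3 (mod 4), so (15/59) = −(59/15).
Reduce top mod 15: now compute (14/15).
Pull out 2: since 15 ≡ 7 (mod 8), (2/15) = +1.
Reciprocity: 7 ≡ 3 and 15 ≡ 3 (mod 4), so (7/15) = −(15/7).
Reduce top mod 7: now compute (1/7).
Reached (1/7) = 1. Collecting the sign flips along the way, the symbol is +1.

1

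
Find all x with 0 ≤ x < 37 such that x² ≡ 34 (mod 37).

16, 21

37 ≡ 1 (mod 4), so we find a root by search.
Trying successive values, 16² = 256 ≡ 34 (mod 37). The other root is 37 − 16 = 21.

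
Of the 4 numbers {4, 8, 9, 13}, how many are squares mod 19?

2

(4/19) = +1 → QR.
(8/19) = -1 → non-residue.
(9/19) = +1 → QR.
(13/19) = -1 → non-residue.
Total quadratic residues among the 4: 2.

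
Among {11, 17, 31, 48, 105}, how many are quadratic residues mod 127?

3

(11/127) = +1 → QR.
(17/127) = +1 → QR.
(31/127) = +1 → QR.
(48/127) = -1 → non-residue.
(105/127) = -1 → non-residue.
Total quadratic residues among the 5: 3.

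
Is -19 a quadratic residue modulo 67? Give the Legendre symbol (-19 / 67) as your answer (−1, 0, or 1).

-1

First reduce: -19 ≡ 48 (mod 67).
Pull out 2^4: since 67 ≡ 3 (mod 8), (2/67) = -1, so (2/67)^4 = +1.
Reciprocity: 3 ≡ 3 and 67 ≡ 3 (mod 4), so (3/67) = −(67/3).
Reduce top mod 3: now compute (1/3).
Reached (1/3) = 1. Collecting the sign flips along the way, the symbol is -1.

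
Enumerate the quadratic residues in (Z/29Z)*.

1 4 5 6 7 9 13 16 20 22 23 24 25 28

Square k = 1,…,14 (k and 29−k give the same square):
1²=1, 2²=4, 3²=9, 4²=16, 5²=25, 6²≡7, 7²≡20, 8²≡6, 9²≡23, 10²≡13, 11²≡5, 12²≡28, 13²≡24, 14²≡22 (mod 29).
So the quadratic residues mod 29 are {1, 4, 5, 6, 7, 9, 13, 16, 20, 22, 23, 24, 25, 28}.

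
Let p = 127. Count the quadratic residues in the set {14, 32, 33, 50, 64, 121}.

4

(14/127) = -1 → non-residue.
(32/127) = +1 → QR.
(33/127) = -1 → non-residue.
(50/127) = +1 → QR.
(64/127) = +1 → QR.
(121/127) = +1 → QR.
Total quadratic residues among the 6: 4.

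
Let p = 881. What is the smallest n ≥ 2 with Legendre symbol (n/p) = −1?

(2/881) = +1, so 2 is a residue.
(3/881) = −1, so 3 is the smallest positive non-residue mod 881.

3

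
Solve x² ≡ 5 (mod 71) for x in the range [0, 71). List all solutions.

17, 54

Since 71 ≡ 3 (mod 4), a square root of 5 is 5^((71+1)/4) = 5^18 mod 71.
Repeated squaring: 5^2≡25, 5^4≡57, 5^8≡54, 5^16≡5 (mod 71).
5^18 = 5^(16+2) ≡ 54 (mod 71).
Check: 54² = 2916 ≡ 5 (mod 71). The two roots are 17 and 54.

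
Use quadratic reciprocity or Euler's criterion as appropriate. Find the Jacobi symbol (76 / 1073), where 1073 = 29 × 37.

Pull out 2^2: since 1073 ≡ 1 (mod 8), (2/1073) = +1, so (2/1073)^2 = +1.
Reciprocity: 19 ≡ 3 and 1073 ≡ 1 (mod 4), so (19/1073) = +(1073/19).
Reduce top mod 19: now compute (9/19).
Reciprocity: 9 ≡ 1 and 19 ≡ 3 (mod 4), so (9/19) = +(19/9).
Reduce top mod 9: now compute (1/9).
Reached (1/9) = 1. Collecting the sign flips along the way, the symbol is +1.

1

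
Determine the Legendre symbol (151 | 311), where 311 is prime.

-1

Reciprocity: 151 ≡ 3 and 311 ≡ 3 (mod 4), so (151/311) = −(311/151).
Reduce top mod 151: now compute (9/151).
Reciprocity: 9 ≡ 1 and 151 ≡ 3 (mod 4), so (9/151) = +(151/9).
Reduce top mod 9: now compute (7/9).
Reciprocity: 7 ≡ 3 and 9 ≡ 1 (mod 4), so (7/9) = +(9/7).
Reduce top mod 7: now compute (2/7).
Pull out 2: since 7 ≡ 7 (mod 8), (2/7) = +1.
Reached (1/7) = 1. Collecting the sign flips along the way, the symbol is -1.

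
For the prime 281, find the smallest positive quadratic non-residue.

3

(2/281) = +1, so 2 is a residue.
(3/281) = −1, so 3 is the smallest positive non-residue mod 281.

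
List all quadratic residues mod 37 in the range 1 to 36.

Square k = 1,…,18 (k and 37−k give the same square):
1²=1, 2²=4, 3²=9, 4²=16, 5²=25, 6²=36, 7²≡12, 8²≡27, 9²≡7, 10²≡26, 11²≡10, 12²≡33, 13²≡21, 14²≡11, 15²≡3, 16²≡34, 17²≡30, 18²≡28 (mod 37).
So the quadratic residues mod 37 are {1, 3, 4, 7, 9, 10, 11, 12, 16, 21, 25, 26, 27, 28, 30, 33, 34, 36}.

1 3 4 7 9 10 11 12 16 21 25 26 27 28 30 33 34 36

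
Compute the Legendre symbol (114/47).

First reduce: 114 ≡ 20 (mod 47).
Pull out 2^2: since 47 ≡ 7 (mod 8), (2/47) = +1, so (2/47)^2 = +1.
Reciprocity: 5 ≡ 1 and 47 ≡ 3 (mod 4), so (5/47) = +(47/5).
Reduce top mod 5: now compute (2/5).
Pull out 2: since 5 ≡ 5 (mod 8), (2/5) = -1.
Reached (1/5) = 1. Collecting the sign flips along the way, the symbol is -1.

-1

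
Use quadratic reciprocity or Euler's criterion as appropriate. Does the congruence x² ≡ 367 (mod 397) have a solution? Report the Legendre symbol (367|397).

1

Reciprocity: 367 ≡ 3 and 397 ≡ 1 (mod 4), so (367/397) = +(397/367).
Reduce top mod 367: now compute (30/367).
Pull out 2: since 367 ≡ 7 (mod 8), (2/367) = +1.
Reciprocity: 15 ≡ 3 and 367 ≡ 3 (mod 4), so (15/367) = −(367/15).
Reduce top mod 15: now compute (7/15).
Reciprocity: 7 ≡ 3 and 15 ≡ 3 (mod 4), so (7/15) = −(15/7).
Reduce top mod 7: now compute (1/7).
Reached (1/7) = 1. Collecting the sign flips along the way, the symbol is +1.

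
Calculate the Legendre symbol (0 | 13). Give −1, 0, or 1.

0

Top reduces to 0: gcd > 1, so the symbol is 0.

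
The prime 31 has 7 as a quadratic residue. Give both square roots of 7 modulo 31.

10, 21

Since 31 ≡ 3 (mod 4), a square root of 7 is 7^((31+1)/4) = 7^8 mod 31.
Repeated squaring: 7^2≡18, 7^4≡14, 7^8≡10 (mod 31).
7^8 = 7^(8) ≡ 10 (mod 31).
Check: 10² = 100 ≡ 7 (mod 31). The two roots are 10 and 21.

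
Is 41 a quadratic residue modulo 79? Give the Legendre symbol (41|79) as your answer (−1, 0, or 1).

-1

Reciprocity: 41 ≡ 1 and 79 ≡ 3 (mod 4), so (41/79) = +(79/41).
Reduce top mod 41: now compute (38/41).
Pull out 2: since 41 ≡ 1 (mod 8), (2/41) = +1.
Reciprocity: 19 ≡ 3 and 41 ≡ 1 (mod 4), so (19/41) = +(41/19).
Reduce top mod 19: now compute (3/19).
Reciprocity: 3 ≡ 3 and 19 ≡ 3 (mod 4), so (3/19) = −(19/3).
Reduce top mod 3: now compute (1/3).
Reached (1/3) = 1. Collecting the sign flips along the way, the symbol is -1.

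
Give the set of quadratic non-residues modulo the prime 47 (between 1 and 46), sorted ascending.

5,10,11,13,15,19,20,22,23,26,29,30,31,33,35,38,39,40,41,43,44,45,46

Square k = 1,…,23 (k and 47−k give the same square):
1²=1, 2²=4, 3²=9, 4²=16, 5²=25, 6²=36, 7²≡2, 8²≡17, 9²≡34, 10²≡6, 11²≡27, 12²≡3, 13²≡28, 14²≡8, 15²≡37, 16²≡21, 17²≡7, 18²≡42, 19²≡32, 20²≡24, 21²≡18, 22²≡14, 23²≡12 (mod 47).
The residues are {1, 2, 3, 4, 6, 7, 8, 9, 12, 14, 16, 17, 18, 21, 24, 25, 27, 28, 32, 34, 36, 37, 42}; the non-residues are the remaining 23 nonzero classes.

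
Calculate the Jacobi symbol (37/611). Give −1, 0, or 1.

Reciprocity: 37 ≡ 1 and 611 ≡ 3 (mod 4), so (37/611) = +(611/37).
Reduce top mod 37: now compute (19/37).
Reciprocity: 19 ≡ 3 and 37 ≡ 1 (mod 4), so (19/37) = +(37/19).
Reduce top mod 19: now compute (18/19).
Pull out 2: since 19 ≡ 3 (mod 8), (2/19) = -1.
Reciprocity: 9 ≡ 1 and 19 ≡ 3 (mod 4), so (9/19) = +(19/9).
Reduce top mod 9: now compute (1/9).
Reached (1/9) = 1. Collecting the sign flips along the way, the symbol is -1.

-1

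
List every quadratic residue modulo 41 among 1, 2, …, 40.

Square k = 1,…,20 (k and 41−k give the same square):
1²=1, 2²=4, 3²=9, 4²=16, 5²=25, 6²=36, 7²≡8, 8²≡23, 9²≡40, 10²≡18, 11²≡39, 12²≡21, 13²≡5, 14²≡32, 15²≡20, 16²≡10, 17²≡2, 18²≡37, 19²≡33, 20²≡31 (mod 41).
So the quadratic residues mod 41 are {1, 2, 4, 5, 8, 9, 10, 16, 18, 20, 21, 23, 25, 31, 32, 33, 36, 37, 39, 40}.

1, 2, 4, 5, 8, 9, 10, 16, 18, 20, 21, 23, 25, 31, 32, 33, 36, 37, 39, 40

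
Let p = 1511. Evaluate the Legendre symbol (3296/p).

First reduce: 3296 ≡ 274 (mod 1511).
Pull out 2: since 1511 ≡ 7 (mod 8), (2/1511) = +1.
Reciprocity: 137 ≡ 1 and 1511 ≡ 3 (mod 4), so (137/1511) = +(1511/137).
Reduce top mod 137: now compute (4/137).
Pull out 2^2: since 137 ≡ 1 (mod 8), (2/137) = +1, so (2/137)^2 = +1.
Reached (1/137) = 1. Collecting the sign flips along the way, the symbol is +1.

1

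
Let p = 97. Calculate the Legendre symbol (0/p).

Top reduces to 0: gcd > 1, so the symbol is 0.

0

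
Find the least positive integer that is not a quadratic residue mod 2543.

5

(2/2543) = +1, so 2 is a residue.
(3/2543) = +1, so 3 is a residue.
(4/2543) = +1, so 4 is a residue.
(5/2543) = −1, so 5 is the smallest positive non-residue mod 2543.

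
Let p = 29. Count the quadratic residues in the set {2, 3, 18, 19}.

0

(2/29) = -1 → non-residue.
(3/29) = -1 → non-residue.
(18/29) = -1 → non-residue.
(19/29) = -1 → non-residue.
Total quadratic residues among the 4: 0.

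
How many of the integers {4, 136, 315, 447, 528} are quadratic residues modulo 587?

(4/587) = +1 → QR.
(136/587) = -1 → non-residue.
(315/587) = -1 → non-residue.
(447/587) = +1 → QR.
(528/587) = -1 → non-residue.
Total quadratic residues among the 5: 2.

2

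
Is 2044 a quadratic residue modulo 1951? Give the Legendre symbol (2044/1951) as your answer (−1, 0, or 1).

First reduce: 2044 ≡ 93 (mod 1951).
Reciprocity: 93 ≡ 1 and 1951 ≡ 3 (mod 4), so (93/1951) = +(1951/93).
Reduce top mod 93: now compute (91/93).
Reciprocity: 91 ≡ 3 and 93 ≡ 1 (mod 4), so (91/93) = +(93/91).
Reduce top mod 91: now compute (2/91).
Pull out 2: since 91 ≡ 3 (mod 8), (2/91) = -1.
Reached (1/91) = 1. Collecting the sign flips along the way, the symbol is -1.

-1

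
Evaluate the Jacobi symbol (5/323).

-1

Reciprocity: 5 ≡ 1 and 323 ≡ 3 (mod 4), so (5/323) = +(323/5).
Reduce top mod 5: now compute (3/5).
Reciprocity: 3 ≡ 3 and 5 ≡ 1 (mod 4), so (3/5) = +(5/3).
Reduce top mod 3: now compute (2/3).
Pull out 2: since 3 ≡ 3 (mod 8), (2/3) = -1.
Reached (1/3) = 1. Collecting the sign flips along the way, the symbol is -1.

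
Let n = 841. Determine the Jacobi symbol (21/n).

1

Reciprocity: 21 ≡ 1 and 841 ≡ 1 (mod 4), so (21/841) = +(841/21).
Reduce top mod 21: now compute (1/21).
Reached (1/21) = 1. Collecting the sign flips along the way, the symbol is +1.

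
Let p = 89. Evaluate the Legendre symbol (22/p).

1

Pull out 2: since 89 ≡ 1 (mod 8), (2/89) = +1.
Reciprocity: 11 ≡ 3 and 89 ≡ 1 (mod 4), so (11/89) = +(89/11).
Reduce top mod 11: now compute (1/11).
Reached (1/11) = 1. Collecting the sign flips along the way, the symbol is +1.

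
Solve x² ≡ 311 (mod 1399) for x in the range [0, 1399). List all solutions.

466, 933

Since 1399 ≡ 3 (mod 4), a square root of 311 is 311^((1399+1)/4) = 311^350 mod 1399.
Repeated squaring: 311^2≡190, 311^4≡1125, 311^8≡929, 311^16≡1257, 311^32≡578, 311^64≡1122, 311^128≡1183, 311^256≡489 (mod 1399).
311^350 = 311^(256+64+16+8+4+2) ≡ 466 (mod 1399).
Check: 466² = 217156 ≡ 311 (mod 1399). The two roots are 466 and 933.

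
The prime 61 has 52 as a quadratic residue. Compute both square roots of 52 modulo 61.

28, 33

61 ≡ 1 (mod 4), so we find a root by search.
Trying successive values, 28² = 784 ≡ 52 (mod 61). The other root is 61 − 28 = 33.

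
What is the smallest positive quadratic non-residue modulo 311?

(2/311) = +1, so 2 is a residue.
(3/311) = +1, so 3 is a residue.
(4/311) = +1, so 4 is a residue.
(5/311) = +1, so 5 is a residue.
(6/311) = +1, so 6 is a residue.
(7/311) = +1, so 7 is a residue.
(8/311) = +1, so 8 is a residue.
(9/311) = +1, so 9 is a residue.
(10/311) = +1, so 10 is a residue.
(11/311) = −1, so 11 is the smallest positive non-residue mod 311.

11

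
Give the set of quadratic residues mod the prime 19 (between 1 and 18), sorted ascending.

1,4,5,6,7,9,11,16,17

Square k = 1,…,9 (k and 19−k give the same square):
1²=1, 2²=4, 3²=9, 4²=16, 5²≡6, 6²≡17, 7²≡11, 8²≡7, 9²≡5 (mod 19).
So the quadratic residues mod 19 are {1, 4, 5, 6, 7, 9, 11, 16, 17}.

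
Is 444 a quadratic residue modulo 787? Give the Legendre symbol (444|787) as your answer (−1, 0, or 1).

-1

Pull out 2^2: since 787 ≡ 3 (mod 8), (2/787) = -1, so (2/787)^2 = +1.
Reciprocity: 111 ≡ 3 and 787 ≡ 3 (mod 4), so (111/787) = −(787/111).
Reduce top mod 111: now compute (10/111).
Pull out 2: since 111 ≡ 7 (mod 8), (2/111) = +1.
Reciprocity: 5 ≡ 1 and 111 ≡ 3 (mod 4), so (5/111) = +(111/5).
Reduce top mod 5: now compute (1/5).
Reached (1/5) = 1. Collecting the sign flips along the way, the symbol is -1.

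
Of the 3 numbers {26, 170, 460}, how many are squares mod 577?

0

(26/577) = -1 → non-residue.
(170/577) = -1 → non-residue.
(460/577) = -1 → non-residue.
Total quadratic residues among the 3: 0.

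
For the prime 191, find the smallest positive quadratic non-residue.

(2/191) = +1, so 2 is a residue.
(3/191) = +1, so 3 is a residue.
(4/191) = +1, so 4 is a residue.
(5/191) = +1, so 5 is a residue.
(6/191) = +1, so 6 is a residue.
(7/191) = −1, so 7 is the smallest positive non-residue mod 191.

7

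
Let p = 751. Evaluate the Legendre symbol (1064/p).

-1

Euler's criterion: (1064/751) ≡ 313^375 (mod 751).
313^2 ≡ 339 (mod 751)
313^4 ≡ 18 (mod 751)
313^8 ≡ 324 (mod 751)
313^16 ≡ 587 (mod 751)
313^32 ≡ 611 (mod 751)
313^64 ≡ 74 (mod 751)
313^128 ≡ 219 (mod 751)
313^256 ≡ 648 (mod 751)
313^375 = 313^(256+64+32+16+4+2+1) ≡ 750 (mod 751).
Result is 750 ≡ −1, so (1064/751) = −1.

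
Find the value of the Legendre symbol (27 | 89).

Euler's criterion: (27/89) ≡ 27^44 (mod 89).
27^2 ≡ 17 (mod 89)
27^4 ≡ 22 (mod 89)
27^8 ≡ 39 (mod 89)
27^16 ≡ 8 (mod 89)
27^32 ≡ 64 (mod 89)
27^44 = 27^(32+8+4) ≡ 88 (mod 89).
Result is 88 ≡ −1, so (27/89) = −1.

-1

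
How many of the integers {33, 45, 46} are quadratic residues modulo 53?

(33/53) = -1 → non-residue.
(45/53) = -1 → non-residue.
(46/53) = +1 → QR.
Total quadratic residues among the 3: 1.

1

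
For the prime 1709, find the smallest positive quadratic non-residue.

(2/1709) = −1, so 2 is the smallest positive non-residue mod 1709.

2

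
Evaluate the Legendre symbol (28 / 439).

1

Pull out 2^2: since 439 ≡ 7 (mod 8), (2/439) = +1, so (2/439)^2 = +1.
Reciprocity: 7 ≡ 3 and 439 ≡ 3 (mod 4), so (7/439) = −(439/7).
Reduce top mod 7: now compute (5/7).
Reciprocity: 5 ≡ 1 and 7 ≡ 3 (mod 4), so (5/7) = +(7/5).
Reduce top mod 5: now compute (2/5).
Pull out 2: since 5 ≡ 5 (mod 8), (2/5) = -1.
Reached (1/5) = 1. Collecting the sign flips along the way, the symbol is +1.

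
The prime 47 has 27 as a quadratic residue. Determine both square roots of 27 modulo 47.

Since 47 ≡ 3 (mod 4), a square root of 27 is 27^((47+1)/4) = 27^12 mod 47.
Repeated squaring: 27^2≡24, 27^4≡12, 27^8≡3 (mod 47).
27^12 = 27^(8+4) ≡ 36 (mod 47).
Check: 36² = 1296 ≡ 27 (mod 47). The two roots are 11 and 36.

11, 36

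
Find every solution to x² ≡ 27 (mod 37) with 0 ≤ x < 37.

8, 29

37 ≡ 1 (mod 4), so we find a root by search.
Trying successive values, 8² = 64 ≡ 27 (mod 37). The other root is 37 − 8 = 29.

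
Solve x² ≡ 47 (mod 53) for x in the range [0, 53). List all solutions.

53 ≡ 1 (mod 4), so we find a root by search.
Trying successive values, 10² = 100 ≡ 47 (mod 53). The other root is 53 − 10 = 43.

10, 43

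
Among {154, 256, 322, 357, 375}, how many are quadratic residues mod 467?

(154/467) = +1 → QR.
(256/467) = +1 → QR.
(322/467) = -1 → non-residue.
(357/467) = +1 → QR.
(375/467) = -1 → non-residue.
Total quadratic residues among the 5: 3.

3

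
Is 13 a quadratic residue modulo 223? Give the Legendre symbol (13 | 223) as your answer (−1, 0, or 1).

Euler's criterion: (13/223) ≡ 13^111 (mod 223).
13^2 ≡ 169 (mod 223)
13^4 ≡ 17 (mod 223)
13^8 ≡ 66 (mod 223)
13^16 ≡ 119 (mod 223)
13^32 ≡ 112 (mod 223)
13^64 ≡ 56 (mod 223)
13^111 = 13^(64+32+8+4+2+1) ≡ 222 (mod 223).
Result is 222 ≡ −1, so (13/223) = −1.

-1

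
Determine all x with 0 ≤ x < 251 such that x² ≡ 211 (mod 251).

100, 151

Since 251 ≡ 3 (mod 4), a square root of 211 is 211^((251+1)/4) = 211^63 mod 251.
Repeated squaring: 211^2≡94, 211^4≡51, 211^8≡91, 211^16≡249, 211^32≡4 (mod 251).
211^63 = 211^(32+16+8+4+2+1) ≡ 100 (mod 251).
Check: 100² = 10000 ≡ 211 (mod 251). The two roots are 100 and 151.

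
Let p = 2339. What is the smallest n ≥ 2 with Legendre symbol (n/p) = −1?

2

(2/2339) = −1, so 2 is the smallest positive non-residue mod 2339.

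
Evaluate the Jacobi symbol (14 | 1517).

Pull out 2: since 1517 ≡ 5 (mod 8), (2/1517) = -1.
Reciprocity: 7 ≡ 3 and 1517 ≡ 1 (mod 4), so (7/1517) = +(1517/7).
Reduce top mod 7: now compute (5/7).
Reciprocity: 5 ≡ 1 and 7 ≡ 3 (mod 4), so (5/7) = +(7/5).
Reduce top mod 5: now compute (2/5).
Pull out 2: since 5 ≡ 5 (mod 8), (2/5) = -1.
Reached (1/5) = 1. Collecting the sign flips along the way, the symbol is +1.

1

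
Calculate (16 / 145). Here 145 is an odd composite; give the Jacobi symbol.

Pull out 2^4: since 145 ≡ 1 (mod 8), (2/145) = +1, so (2/145)^4 = +1.
Reached (1/145) = 1. Collecting the sign flips along the way, the symbol is +1.

1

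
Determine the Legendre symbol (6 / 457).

1

Euler's criterion: (6/457) ≡ 6^228 (mod 457).
6^2 ≡ 36 (mod 457)
6^4 ≡ 382 (mod 457)
6^8 ≡ 141 (mod 457)
6^16 ≡ 230 (mod 457)
6^32 ≡ 345 (mod 457)
6^64 ≡ 205 (mod 457)
6^128 ≡ 438 (mod 457)
6^228 = 6^(128+64+32+4) ≡ 1 (mod 457).
Result is 1, so (6/457) = 1.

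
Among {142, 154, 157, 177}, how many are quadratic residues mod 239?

2

(142/239) = +1 → QR.
(154/239) = -1 → non-residue.
(157/239) = +1 → QR.
(177/239) = -1 → non-residue.
Total quadratic residues among the 4: 2.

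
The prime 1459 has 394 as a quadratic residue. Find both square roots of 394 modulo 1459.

Since 1459 ≡ 3 (mod 4), a square root of 394 is 394^((1459+1)/4) = 394^365 mod 1459.
Repeated squaring: 394^2≡582, 394^4≡236, 394^8≡254, 394^16≡320, 394^32≡270, 394^64≡1409, 394^128≡1041, 394^256≡1103 (mod 1459).
394^365 = 394^(256+64+32+8+4+1) ≡ 1202 (mod 1459).
Check: 1202² = 1444804 ≡ 394 (mod 1459). The two roots are 257 and 1202.

257, 1202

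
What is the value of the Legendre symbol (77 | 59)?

Euler's criterion: (77/59) ≡ 18^29 (mod 59).
18^2 ≡ 29 (mod 59)
18^4 ≡ 15 (mod 59)
18^8 ≡ 48 (mod 59)
18^16 ≡ 3 (mod 59)
18^29 = 18^(16+8+4+1) ≡ 58 (mod 59).
Result is 58 ≡ −1, so (77/59) = −1.

-1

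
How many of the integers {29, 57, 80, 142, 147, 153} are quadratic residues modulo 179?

(29/179) = +1 → QR.
(57/179) = +1 → QR.
(80/179) = +1 → QR.
(142/179) = +1 → QR.
(147/179) = +1 → QR.
(153/179) = +1 → QR.
Total quadratic residues among the 6: 6.

6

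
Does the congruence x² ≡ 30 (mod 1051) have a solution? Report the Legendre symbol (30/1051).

Pull out 2: since 1051 ≡ 3 (mod 8), (2/1051) = -1.
Reciprocity: 15 ≡ 3 and 1051 ≡ 3 (mod 4), so (15/1051) = −(1051/15).
Reduce top mod 15: now compute (1/15).
Reached (1/15) = 1. Collecting the sign flips along the way, the symbol is +1.

1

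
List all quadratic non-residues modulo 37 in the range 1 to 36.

Square k = 1,…,18 (k and 37−k give the same square):
1²=1, 2²=4, 3²=9, 4²=16, 5²=25, 6²=36, 7²≡12, 8²≡27, 9²≡7, 10²≡26, 11²≡10, 12²≡33, 13²≡21, 14²≡11, 15²≡3, 16²≡34, 17²≡30, 18²≡28 (mod 37).
The residues are {1, 3, 4, 7, 9, 10, 11, 12, 16, 21, 25, 26, 27, 28, 30, 33, 34, 36}; the non-residues are the remaining 18 nonzero classes.

2 5 6 8 13 14 15 17 18 19 20 22 23 24 29 31 32 35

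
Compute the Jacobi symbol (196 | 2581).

1

Pull out 2^2: since 2581 ≡ 5 (mod 8), (2/2581) = -1, so (2/2581)^2 = +1.
Reciprocity: 49 ≡ 1 and 2581 ≡ 1 (mod 4), so (49/2581) = +(2581/49).
Reduce top mod 49: now compute (33/49).
Reciprocity: 33 ≡ 1 and 49 ≡ 1 (mod 4), so (33/49) = +(49/33).
Reduce top mod 33: now compute (16/33).
Pull out 2^4: since 33 ≡ 1 (mod 8), (2/33) = +1, so (2/33)^4 = +1.
Reached (1/33) = 1. Collecting the sign flips along the way, the symbol is +1.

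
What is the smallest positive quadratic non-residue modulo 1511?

(2/1511) = +1, so 2 is a residue.
(3/1511) = +1, so 3 is a residue.
(4/1511) = +1, so 4 is a residue.
(5/1511) = +1, so 5 is a residue.
(6/1511) = +1, so 6 is a residue.
(7/1511) = +1, so 7 is a residue.
(8/1511) = +1, so 8 is a residue.
(9/1511) = +1, so 9 is a residue.
(10/1511) = +1, so 10 is a residue.
(11/1511) = −1, so 11 is the smallest positive non-residue mod 1511.

11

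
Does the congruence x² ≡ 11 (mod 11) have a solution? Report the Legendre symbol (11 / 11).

0

First reduce: 11 ≡ 0 (mod 11).
Top reduces to 0: gcd > 1, so the symbol is 0.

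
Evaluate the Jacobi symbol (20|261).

1

Pull out 2^2: since 261 ≡ 5 (mod 8), (2/261) = -1, so (2/261)^2 = +1.
Reciprocity: 5 ≡ 1 and 261 ≡ 1 (mod 4), so (5/261) = +(261/5).
Reduce top mod 5: now compute (1/5).
Reached (1/5) = 1. Collecting the sign flips along the way, the symbol is +1.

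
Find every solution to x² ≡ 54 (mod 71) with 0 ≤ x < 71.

Since 71 ≡ 3 (mod 4), a square root of 54 is 54^((71+1)/4) = 54^18 mod 71.
Repeated squaring: 54^2≡5, 54^4≡25, 54^8≡57, 54^16≡54 (mod 71).
54^18 = 54^(16+2) ≡ 57 (mod 71).
Check: 57² = 3249 ≡ 54 (mod 71). The two roots are 14 and 57.

14, 57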